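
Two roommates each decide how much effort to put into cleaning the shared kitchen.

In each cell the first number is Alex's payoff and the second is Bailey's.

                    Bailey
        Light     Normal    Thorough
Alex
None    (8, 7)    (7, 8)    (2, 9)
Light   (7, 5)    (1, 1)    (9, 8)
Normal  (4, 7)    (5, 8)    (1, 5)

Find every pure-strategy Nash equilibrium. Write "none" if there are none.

Pure NE: (Light, Thorough)

Check each profile: it is a Nash equilibrium iff no player can strictly gain by switching unilaterally.
(None, Light): Bailey can switch to Normal (7 → 8). Not NE.
(None, Normal): Bailey can switch to Thorough (8 → 9). Not NE.
(None, Thorough): Alex can switch to Light (2 → 9). Not NE.
(Light, Light): Alex can switch to None (7 → 8). Not NE.
(Light, Normal): Alex can switch to None (1 → 7). Not NE.
(Light, Thorough): Alex gets 9, best alternative 2; Bailey gets 8, best alternative 5. No profitable deviation — NE.
(Normal, Light): Alex can switch to None (4 → 8). Not NE.
(The remaining 2 profiles each have a profitable deviation by the same check.)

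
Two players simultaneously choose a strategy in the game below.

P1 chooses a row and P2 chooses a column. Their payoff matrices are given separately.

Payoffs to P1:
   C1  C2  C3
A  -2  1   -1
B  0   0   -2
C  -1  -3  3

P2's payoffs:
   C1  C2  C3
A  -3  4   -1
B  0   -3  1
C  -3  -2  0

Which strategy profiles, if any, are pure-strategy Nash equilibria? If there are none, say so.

The pure Nash equilibria are (A, C2) and (C, C3).

P1 against C1: payoffs -2, 0, -1 → best response B.
P1 against C2: payoffs 1, 0, -3 → best response A.
P1 against C3: payoffs -1, -2, 3 → best response C.
P2 against A: payoffs -3, 4, -1 → best response C2.
P2 against B: payoffs 0, -3, 1 → best response C3.
P2 against C: payoffs -3, -2, 0 → best response C3.
Mutual best responses: (A, C2); (C, C3).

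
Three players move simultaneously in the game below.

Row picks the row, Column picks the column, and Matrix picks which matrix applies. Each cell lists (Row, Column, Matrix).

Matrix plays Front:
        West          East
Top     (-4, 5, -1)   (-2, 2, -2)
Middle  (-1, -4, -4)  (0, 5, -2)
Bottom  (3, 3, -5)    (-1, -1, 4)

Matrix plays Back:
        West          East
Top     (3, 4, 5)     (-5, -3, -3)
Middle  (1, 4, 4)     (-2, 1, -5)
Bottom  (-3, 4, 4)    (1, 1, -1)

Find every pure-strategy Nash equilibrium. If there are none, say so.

The pure Nash equilibria are (Top, West, Back), (Middle, East, Front).

(Top, West, Front): Row can switch to Middle (-4 → -1). Not NE.
(Top, West, Back): Row gets 3, best alternative 1; Column gets 4, best alternative -3; Matrix gets 5, best alternative -1. No profitable deviation — NE.
(Top, East, Front): Row can switch to Middle (-2 → 0). Not NE.
(Top, East, Back): Row can switch to Middle (-5 → -2). Not NE.
(Middle, West, Front): Row can switch to Bottom (-1 → 3). Not NE.
(Middle, West, Back): Row can switch to Top (1 → 3). Not NE.
(Middle, East, Front): Row gets 0, best alternative -1; Column gets 5, best alternative -4; Matrix gets -2, best alternative -5. No profitable deviation — NE.
(Middle, East, Back): Row can switch to Bottom (-2 → 1). Not NE.
(Bottom, West, Front): Matrix can switch to Back (-5 → 4). Not NE.
(Bottom, West, Back): Row can switch to Top (-3 → 3). Not NE.
(Bottom, East, Front): Row can switch to Middle (-1 → 0). Not NE.
(Bottom, East, Back): Column can switch to West (1 → 4). Not NE.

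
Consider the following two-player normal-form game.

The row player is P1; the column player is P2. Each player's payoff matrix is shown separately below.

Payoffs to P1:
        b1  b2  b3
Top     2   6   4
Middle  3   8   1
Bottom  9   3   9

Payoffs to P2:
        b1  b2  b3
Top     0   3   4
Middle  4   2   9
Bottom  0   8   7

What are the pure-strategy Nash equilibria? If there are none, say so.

(Top, b1): P1 can switch to Middle (2 → 3). Not NE.
(Top, b2): P1 can switch to Middle (6 → 8). Not NE.
(Top, b3): P1 can switch to Bottom (4 → 9). Not NE.
(Middle, b1): P1 can switch to Bottom (3 → 9). Not NE.
(Middle, b2): P2 can switch to b1 (2 → 4). Not NE.
(Middle, b3): P1 can switch to Top (1 → 4). Not NE.
(The remaining 3 profiles each have a profitable deviation by the same check.)

none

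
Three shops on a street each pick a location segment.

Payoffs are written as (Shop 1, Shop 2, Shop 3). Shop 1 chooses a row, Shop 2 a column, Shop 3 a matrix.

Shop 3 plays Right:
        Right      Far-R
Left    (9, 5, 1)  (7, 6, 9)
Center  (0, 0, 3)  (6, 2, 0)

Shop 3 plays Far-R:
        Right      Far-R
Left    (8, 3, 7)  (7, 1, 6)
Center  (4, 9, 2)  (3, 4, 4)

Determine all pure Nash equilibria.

Mark each player's best response to every combination of opponents' strategies; a profile where every player is best-responding is a pure Nash equilibrium.
Shop 1 against (Right, Right): payoffs 9, 0 → best response Left.
Shop 1 against (Right, Far-R): payoffs 8, 4 → best response Left.
Shop 1 against (Far-R, Right): payoffs 7, 6 → best response Left.
Shop 1 against (Far-R, Far-R): payoffs 7, 3 → best response Left.
Shop 2 against (Left, Right): payoffs 5, 6 → best response Far-R.
Shop 2 against (Left, Far-R): payoffs 3, 1 → best response Right.
Shop 2 against (Center, Right): payoffs 0, 2 → best response Far-R.
Shop 2 against (Center, Far-R): payoffs 9, 4 → best response Right.
Shop 3 against (Left, Right): payoffs 1, 7 → best response Far-R.
Shop 3 against (Left, Far-R): payoffs 9, 6 → best response Right.
Shop 3 against (Center, Right): payoffs 3, 2 → best response Right.
Shop 3 against (Center, Far-R): payoffs 0, 4 → best response Far-R.
Mutual best responses: (Left, Right, Far-R); (Left, Far-R, Right).

Pure-strategy Nash equilibria: (Left, Right, Far-R), (Left, Far-R, Right)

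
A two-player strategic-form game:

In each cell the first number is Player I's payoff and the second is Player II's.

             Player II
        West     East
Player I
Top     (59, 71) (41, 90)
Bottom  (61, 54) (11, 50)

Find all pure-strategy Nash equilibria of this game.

Pure-strategy Nash equilibria: (Top, East) and (Bottom, West)

Player I against West: payoffs 59, 61 → best response Bottom.
Player I against East: payoffs 41, 11 → best response Top.
Player II against Top: payoffs 71, 90 → best response East.
Player II against Bottom: payoffs 54, 50 → best response West.
Mutual best responses: (Top, East); (Bottom, West).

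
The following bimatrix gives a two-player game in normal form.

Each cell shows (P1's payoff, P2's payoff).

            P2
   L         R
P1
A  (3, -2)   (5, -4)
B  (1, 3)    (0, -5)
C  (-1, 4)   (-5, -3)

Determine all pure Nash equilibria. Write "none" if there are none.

(A, L): P1 gets 3, best alternative 1; P2 gets -2, best alternative -4. No profitable deviation — NE.
(A, R): P2 can switch to L (-4 → -2). Not NE.
(B, L): P1 can switch to A (1 → 3). Not NE.
(B, R): P1 can switch to A (0 → 5). Not NE.
(C, L): P1 can switch to A (-1 → 3). Not NE.
(C, R): P1 can switch to A (-5 → 5). Not NE.

(A, L)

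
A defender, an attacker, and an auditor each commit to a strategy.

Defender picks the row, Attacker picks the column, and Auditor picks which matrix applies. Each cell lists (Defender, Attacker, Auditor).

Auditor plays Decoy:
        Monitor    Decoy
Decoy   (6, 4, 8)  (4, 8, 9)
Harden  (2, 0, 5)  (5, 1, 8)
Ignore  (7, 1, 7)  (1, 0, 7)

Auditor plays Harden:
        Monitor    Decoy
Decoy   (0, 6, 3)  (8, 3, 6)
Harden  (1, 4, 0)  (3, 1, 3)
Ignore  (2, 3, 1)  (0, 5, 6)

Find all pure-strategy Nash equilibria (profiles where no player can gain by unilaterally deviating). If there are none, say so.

The pure Nash equilibria are (Harden, Decoy, Decoy) and (Ignore, Monitor, Decoy).

(Decoy, Monitor, Decoy): Defender can switch to Ignore (6 → 7). Not NE.
(Decoy, Monitor, Harden): Defender can switch to Harden (0 → 1). Not NE.
(Decoy, Decoy, Decoy): Defender can switch to Harden (4 → 5). Not NE.
(Decoy, Decoy, Harden): Attacker can switch to Monitor (3 → 6). Not NE.
(Harden, Monitor, Decoy): Defender can switch to Decoy (2 → 6). Not NE.
(Harden, Monitor, Harden): Defender can switch to Ignore (1 → 2). Not NE.
(Harden, Decoy, Decoy): Defender gets 5, best alternative 4; Attacker gets 1, best alternative 0; Auditor gets 8, best alternative 3. No profitable deviation — NE.
(Harden, Decoy, Harden): Defender can switch to Decoy (3 → 8). Not NE.
(Ignore, Monitor, Decoy): Defender gets 7, best alternative 6; Attacker gets 1, best alternative 0; Auditor gets 7, best alternative 1. No profitable deviation — NE.
(Ignore, Monitor, Harden): Attacker can switch to Decoy (3 → 5). Not NE.
(Ignore, Decoy, Decoy): Defender can switch to Decoy (1 → 4). Not NE.
(Ignore, Decoy, Harden): Defender can switch to Decoy (0 → 8). Not NE.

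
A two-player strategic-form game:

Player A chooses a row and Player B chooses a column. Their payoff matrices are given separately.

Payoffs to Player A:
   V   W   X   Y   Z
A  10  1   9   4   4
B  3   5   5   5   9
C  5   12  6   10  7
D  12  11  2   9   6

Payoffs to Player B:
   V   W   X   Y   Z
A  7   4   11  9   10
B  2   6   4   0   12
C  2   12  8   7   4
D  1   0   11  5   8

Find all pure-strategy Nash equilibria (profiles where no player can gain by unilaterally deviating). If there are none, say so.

Check each profile: it is a Nash equilibrium iff no player can strictly gain by switching unilaterally.
(A, V): Player A can switch to D (10 → 12). Not NE.
(A, W): Player A can switch to B (1 → 5). Not NE.
(A, X): Player A gets 9, best alternative 6; Player B gets 11, best alternative 10. No profitable deviation — NE.
(A, Y): Player A can switch to B (4 → 5). Not NE.
(A, Z): Player A can switch to B (4 → 9). Not NE.
(B, V): Player A can switch to A (3 → 10). Not NE.
(B, W): Player A can switch to C (5 → 12). Not NE.
(B, Z): Player A gets 9, best alternative 7; Player B gets 12, best alternative 6. No profitable deviation — NE.
(C, W): Player A gets 12, best alternative 11; Player B gets 12, best alternative 8. No profitable deviation — NE.
(The remaining 11 profiles each have a profitable deviation by the same check.)

The pure Nash equilibria are (A, X); (B, Z); (C, W).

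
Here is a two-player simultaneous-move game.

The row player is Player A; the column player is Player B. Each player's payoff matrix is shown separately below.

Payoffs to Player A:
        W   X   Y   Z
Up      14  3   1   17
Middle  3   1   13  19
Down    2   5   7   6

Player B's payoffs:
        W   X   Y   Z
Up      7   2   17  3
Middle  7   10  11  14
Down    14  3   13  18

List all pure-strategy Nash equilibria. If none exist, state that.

The unique pure-strategy Nash equilibrium is (Middle, Z).

For each player, find the best response to each opponent profile; mutual best responses are the pure NE.
Player A against W: payoffs 14, 3, 2 → best response Up.
Player A against X: payoffs 3, 1, 5 → best response Down.
Player A against Y: payoffs 1, 13, 7 → best response Middle.
Player A against Z: payoffs 17, 19, 6 → best response Middle.
Player B against Up: payoffs 7, 2, 17, 3 → best response Y.
Player B against Middle: payoffs 7, 10, 11, 14 → best response Z.
Player B against Down: payoffs 14, 3, 13, 18 → best response Z.
Mutual best responses: (Middle, Z).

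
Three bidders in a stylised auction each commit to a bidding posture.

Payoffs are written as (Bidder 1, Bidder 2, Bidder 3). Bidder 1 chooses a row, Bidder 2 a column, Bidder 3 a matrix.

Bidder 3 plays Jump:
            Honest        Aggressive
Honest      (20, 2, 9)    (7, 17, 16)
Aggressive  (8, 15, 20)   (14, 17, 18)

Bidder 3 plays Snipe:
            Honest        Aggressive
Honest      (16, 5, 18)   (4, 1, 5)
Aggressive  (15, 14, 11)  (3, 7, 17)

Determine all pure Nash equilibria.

Check each profile: it is a Nash equilibrium iff no player can strictly gain by switching unilaterally.
(Honest, Honest, Jump): Bidder 2 can switch to Aggressive (2 → 17). Not NE.
(Honest, Honest, Snipe): Bidder 1 gets 16, best alternative 15; Bidder 2 gets 5, best alternative 1; Bidder 3 gets 18, best alternative 9. No profitable deviation — NE.
(Honest, Aggressive, Jump): Bidder 1 can switch to Aggressive (7 → 14). Not NE.
(Honest, Aggressive, Snipe): Bidder 2 can switch to Honest (1 → 5). Not NE.
(Aggressive, Honest, Jump): Bidder 1 can switch to Honest (8 → 20). Not NE.
(Aggressive, Honest, Snipe): Bidder 1 can switch to Honest (15 → 16). Not NE.
(Aggressive, Aggressive, Jump): Bidder 1 gets 14, best alternative 7; Bidder 2 gets 17, best alternative 15; Bidder 3 gets 18, best alternative 17. No profitable deviation — NE.
(Aggressive, Aggressive, Snipe): Bidder 1 can switch to Honest (3 → 4). Not NE.

Pure-strategy Nash equilibria: (Honest, Honest, Snipe); (Aggressive, Aggressive, Jump)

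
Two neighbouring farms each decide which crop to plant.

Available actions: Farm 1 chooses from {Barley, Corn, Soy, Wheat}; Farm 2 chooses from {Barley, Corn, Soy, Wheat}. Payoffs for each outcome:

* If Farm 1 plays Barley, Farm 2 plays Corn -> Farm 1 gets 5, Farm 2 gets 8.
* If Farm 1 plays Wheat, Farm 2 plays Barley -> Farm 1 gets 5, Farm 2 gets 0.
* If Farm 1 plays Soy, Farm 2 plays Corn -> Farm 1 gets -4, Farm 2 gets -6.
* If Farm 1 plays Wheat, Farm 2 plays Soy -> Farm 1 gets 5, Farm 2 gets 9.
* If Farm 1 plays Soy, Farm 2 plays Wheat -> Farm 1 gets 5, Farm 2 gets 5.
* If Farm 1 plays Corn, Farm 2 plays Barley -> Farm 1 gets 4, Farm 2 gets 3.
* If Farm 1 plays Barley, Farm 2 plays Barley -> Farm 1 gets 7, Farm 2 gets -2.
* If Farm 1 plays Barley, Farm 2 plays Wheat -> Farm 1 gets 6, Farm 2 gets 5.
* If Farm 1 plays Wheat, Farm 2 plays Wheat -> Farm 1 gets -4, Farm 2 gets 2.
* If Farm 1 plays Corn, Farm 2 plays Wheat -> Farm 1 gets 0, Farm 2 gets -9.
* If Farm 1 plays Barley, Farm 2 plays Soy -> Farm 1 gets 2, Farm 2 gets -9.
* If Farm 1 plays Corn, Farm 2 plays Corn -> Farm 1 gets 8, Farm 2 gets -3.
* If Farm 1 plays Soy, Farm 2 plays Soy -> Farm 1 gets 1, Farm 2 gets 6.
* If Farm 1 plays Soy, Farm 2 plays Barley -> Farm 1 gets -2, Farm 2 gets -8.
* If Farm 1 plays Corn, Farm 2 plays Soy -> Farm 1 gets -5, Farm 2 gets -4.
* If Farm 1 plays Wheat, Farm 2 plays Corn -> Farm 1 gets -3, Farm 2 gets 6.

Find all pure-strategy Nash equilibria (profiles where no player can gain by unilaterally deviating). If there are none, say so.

(Wheat, Soy)

Farm 1 against Barley: payoffs 7, 4, -2, 5 → best response Barley.
Farm 1 against Corn: payoffs 5, 8, -4, -3 → best response Corn.
Farm 1 against Soy: payoffs 2, -5, 1, 5 → best response Wheat.
Farm 1 against Wheat: payoffs 6, 0, 5, -4 → best response Barley.
Farm 2 against Barley: payoffs -2, 8, -9, 5 → best response Corn.
Farm 2 against Corn: payoffs 3, -3, -4, -9 → best response Barley.
Farm 2 against Soy: payoffs -8, -6, 6, 5 → best response Soy.
Farm 2 against Wheat: payoffs 0, 6, 9, 2 → best response Soy.
Mutual best responses: (Wheat, Soy).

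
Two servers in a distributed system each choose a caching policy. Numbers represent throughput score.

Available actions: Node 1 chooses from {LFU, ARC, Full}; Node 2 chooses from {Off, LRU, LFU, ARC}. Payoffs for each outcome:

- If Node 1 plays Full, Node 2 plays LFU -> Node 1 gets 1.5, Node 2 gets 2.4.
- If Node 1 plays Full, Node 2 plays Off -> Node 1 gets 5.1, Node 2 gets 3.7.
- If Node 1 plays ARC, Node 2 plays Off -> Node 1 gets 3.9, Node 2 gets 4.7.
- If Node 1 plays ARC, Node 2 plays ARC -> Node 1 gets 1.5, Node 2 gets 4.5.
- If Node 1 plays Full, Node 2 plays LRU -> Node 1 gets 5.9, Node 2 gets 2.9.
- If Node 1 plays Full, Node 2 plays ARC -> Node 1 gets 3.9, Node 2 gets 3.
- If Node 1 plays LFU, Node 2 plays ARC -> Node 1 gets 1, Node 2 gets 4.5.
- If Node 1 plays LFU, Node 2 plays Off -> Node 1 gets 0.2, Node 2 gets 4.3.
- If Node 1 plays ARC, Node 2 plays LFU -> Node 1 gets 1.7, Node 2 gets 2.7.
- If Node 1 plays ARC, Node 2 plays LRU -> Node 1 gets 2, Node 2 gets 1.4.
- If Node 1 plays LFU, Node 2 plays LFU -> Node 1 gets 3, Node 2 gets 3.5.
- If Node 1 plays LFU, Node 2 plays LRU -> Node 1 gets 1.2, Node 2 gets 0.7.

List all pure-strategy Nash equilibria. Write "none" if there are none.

Node 1 against Off: payoffs 0.2, 3.9, 5.1 → best response Full.
Node 1 against LRU: payoffs 1.2, 2, 5.9 → best response Full.
Node 1 against LFU: payoffs 3, 1.7, 1.5 → best response LFU.
Node 1 against ARC: payoffs 1, 1.5, 3.9 → best response Full.
Node 2 against LFU: payoffs 4.3, 0.7, 3.5, 4.5 → best response ARC.
Node 2 against ARC: payoffs 4.7, 1.4, 2.7, 4.5 → best response Off.
Node 2 against Full: payoffs 3.7, 2.9, 2.4, 3 → best response Off.
Mutual best responses: (Full, Off).

Pure NE: (Full, Off)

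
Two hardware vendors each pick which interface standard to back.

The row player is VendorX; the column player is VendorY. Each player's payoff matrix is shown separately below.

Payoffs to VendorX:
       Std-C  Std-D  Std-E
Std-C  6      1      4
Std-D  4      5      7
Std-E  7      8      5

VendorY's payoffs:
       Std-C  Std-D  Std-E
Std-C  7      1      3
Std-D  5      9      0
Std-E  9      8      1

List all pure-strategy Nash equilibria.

VendorX against Std-C: payoffs 6, 4, 7 → best response Std-E.
VendorX against Std-D: payoffs 1, 5, 8 → best response Std-E.
VendorX against Std-E: payoffs 4, 7, 5 → best response Std-D.
VendorY against Std-C: payoffs 7, 1, 3 → best response Std-C.
VendorY against Std-D: payoffs 5, 9, 0 → best response Std-D.
VendorY against Std-E: payoffs 9, 8, 1 → best response Std-C.
Mutual best responses: (Std-E, Std-C).

Pure NE: (Std-E, Std-C)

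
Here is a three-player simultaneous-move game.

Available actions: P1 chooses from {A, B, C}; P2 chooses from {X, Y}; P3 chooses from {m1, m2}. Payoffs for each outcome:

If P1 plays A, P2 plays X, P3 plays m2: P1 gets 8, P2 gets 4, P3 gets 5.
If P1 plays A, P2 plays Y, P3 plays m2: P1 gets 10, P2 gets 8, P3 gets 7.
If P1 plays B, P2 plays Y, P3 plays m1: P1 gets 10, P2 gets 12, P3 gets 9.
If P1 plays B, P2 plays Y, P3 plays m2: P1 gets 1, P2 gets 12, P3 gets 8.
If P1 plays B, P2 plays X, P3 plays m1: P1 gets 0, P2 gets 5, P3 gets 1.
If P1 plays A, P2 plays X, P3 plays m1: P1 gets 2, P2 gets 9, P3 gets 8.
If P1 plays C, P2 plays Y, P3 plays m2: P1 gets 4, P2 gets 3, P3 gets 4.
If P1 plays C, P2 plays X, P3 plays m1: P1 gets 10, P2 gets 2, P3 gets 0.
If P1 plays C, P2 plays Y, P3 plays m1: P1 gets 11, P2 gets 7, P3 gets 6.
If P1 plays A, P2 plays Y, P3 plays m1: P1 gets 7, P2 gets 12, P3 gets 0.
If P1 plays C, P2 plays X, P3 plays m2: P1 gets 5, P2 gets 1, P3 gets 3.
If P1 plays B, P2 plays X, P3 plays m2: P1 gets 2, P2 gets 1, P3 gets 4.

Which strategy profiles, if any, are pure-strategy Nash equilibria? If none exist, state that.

Mark each player's best response to every combination of opponents' strategies; a profile where every player is best-responding is a pure Nash equilibrium.
P1 against (X, m1): payoffs 2, 0, 10 → best response C.
P1 against (X, m2): payoffs 8, 2, 5 → best response A.
P1 against (Y, m1): payoffs 7, 10, 11 → best response C.
P1 against (Y, m2): payoffs 10, 1, 4 → best response A.
P2 against (A, m1): payoffs 9, 12 → best response Y.
P2 against (A, m2): payoffs 4, 8 → best response Y.
P2 against (B, m1): payoffs 5, 12 → best response Y.
P2 against (B, m2): payoffs 1, 12 → best response Y.
P2 against (C, m1): payoffs 2, 7 → best response Y.
P2 against (C, m2): payoffs 1, 3 → best response Y.
P3 against (A, X): payoffs 8, 5 → best response m1.
P3 against (A, Y): payoffs 0, 7 → best response m2.
P3 against (B, X): payoffs 1, 4 → best response m2.
P3 against (B, Y): payoffs 9, 8 → best response m1.
P3 against (C, X): payoffs 0, 3 → best response m2.
P3 against (C, Y): payoffs 6, 4 → best response m1.
Mutual best responses: (A, Y, m2); (C, Y, m1).

Pure-strategy Nash equilibria: (A, Y, m2) and (C, Y, m1)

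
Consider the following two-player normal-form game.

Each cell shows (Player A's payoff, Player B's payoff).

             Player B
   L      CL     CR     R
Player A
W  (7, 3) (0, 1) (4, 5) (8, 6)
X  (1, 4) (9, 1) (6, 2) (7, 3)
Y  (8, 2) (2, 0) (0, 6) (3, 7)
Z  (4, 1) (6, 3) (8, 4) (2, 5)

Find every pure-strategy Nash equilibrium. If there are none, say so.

(W, R)

For each player, find the best response to each opponent profile; mutual best responses are the pure NE.
Player A against L: payoffs 7, 1, 8, 4 → best response Y.
Player A against CL: payoffs 0, 9, 2, 6 → best response X.
Player A against CR: payoffs 4, 6, 0, 8 → best response Z.
Player A against R: payoffs 8, 7, 3, 2 → best response W.
Player B against W: payoffs 3, 1, 5, 6 → best response R.
Player B against X: payoffs 4, 1, 2, 3 → best response L.
Player B against Y: payoffs 2, 0, 6, 7 → best response R.
Player B against Z: payoffs 1, 3, 4, 5 → best response R.
Mutual best responses: (W, R).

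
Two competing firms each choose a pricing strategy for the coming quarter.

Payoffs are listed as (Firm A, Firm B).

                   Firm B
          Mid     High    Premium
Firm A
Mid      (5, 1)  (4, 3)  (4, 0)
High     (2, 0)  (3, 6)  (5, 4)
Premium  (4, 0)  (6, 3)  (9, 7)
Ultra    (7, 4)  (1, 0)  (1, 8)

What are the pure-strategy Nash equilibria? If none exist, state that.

(Premium, Premium)

Check each profile: it is a Nash equilibrium iff no player can strictly gain by switching unilaterally.
(Mid, Mid): Firm A can switch to Ultra (5 → 7). Not NE.
(Mid, High): Firm A can switch to Premium (4 → 6). Not NE.
(Mid, Premium): Firm A can switch to High (4 → 5). Not NE.
(High, Mid): Firm A can switch to Mid (2 → 5). Not NE.
(High, High): Firm A can switch to Mid (3 → 4). Not NE.
(High, Premium): Firm A can switch to Premium (5 → 9). Not NE.
(Premium, Mid): Firm A can switch to Mid (4 → 5). Not NE.
(Premium, High): Firm B can switch to Premium (3 → 7). Not NE.
(Premium, Premium): Firm A gets 9, best alternative 5; Firm B gets 7, best alternative 3. No profitable deviation — NE.
(Ultra, Mid): Firm B can switch to Premium (4 → 8). Not NE.
(Ultra, High): Firm A can switch to Mid (1 → 4). Not NE.
(The remaining 1 profile has a profitable deviation by the same check.)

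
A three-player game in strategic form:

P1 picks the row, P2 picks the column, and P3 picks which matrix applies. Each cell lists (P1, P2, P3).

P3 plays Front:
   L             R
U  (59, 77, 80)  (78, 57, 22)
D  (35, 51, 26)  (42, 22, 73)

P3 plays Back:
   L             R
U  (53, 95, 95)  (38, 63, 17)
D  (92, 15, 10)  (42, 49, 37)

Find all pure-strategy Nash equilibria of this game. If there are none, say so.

(U, L, Front): P3 can switch to Back (80 → 95). Not NE.
(U, L, Back): P1 can switch to D (53 → 92). Not NE.
(U, R, Front): P2 can switch to L (57 → 77). Not NE.
(U, R, Back): P1 can switch to D (38 → 42). Not NE.
(D, L, Front): P1 can switch to U (35 → 59). Not NE.
(D, L, Back): P2 can switch to R (15 → 49). Not NE.
(D, R, Front): P1 can switch to U (42 → 78). Not NE.
(D, R, Back): P3 can switch to Front (37 → 73). Not NE.

none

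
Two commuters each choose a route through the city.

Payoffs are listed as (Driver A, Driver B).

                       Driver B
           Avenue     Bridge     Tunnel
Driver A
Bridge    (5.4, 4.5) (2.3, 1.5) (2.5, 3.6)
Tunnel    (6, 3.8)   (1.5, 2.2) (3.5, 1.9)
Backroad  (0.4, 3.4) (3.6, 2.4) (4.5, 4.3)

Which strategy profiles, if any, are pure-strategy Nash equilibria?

(Tunnel, Avenue); (Backroad, Tunnel)

Mark each player's best response to every combination of opponents' strategies; a profile where every player is best-responding is a pure Nash equilibrium.
Driver A against Avenue: payoffs 5.4, 6, 0.4 → best response Tunnel.
Driver A against Bridge: payoffs 2.3, 1.5, 3.6 → best response Backroad.
Driver A against Tunnel: payoffs 2.5, 3.5, 4.5 → best response Backroad.
Driver B against Bridge: payoffs 4.5, 1.5, 3.6 → best response Avenue.
Driver B against Tunnel: payoffs 3.8, 2.2, 1.9 → best response Avenue.
Driver B against Backroad: payoffs 3.4, 2.4, 4.3 → best response Tunnel.
Mutual best responses: (Tunnel, Avenue); (Backroad, Tunnel).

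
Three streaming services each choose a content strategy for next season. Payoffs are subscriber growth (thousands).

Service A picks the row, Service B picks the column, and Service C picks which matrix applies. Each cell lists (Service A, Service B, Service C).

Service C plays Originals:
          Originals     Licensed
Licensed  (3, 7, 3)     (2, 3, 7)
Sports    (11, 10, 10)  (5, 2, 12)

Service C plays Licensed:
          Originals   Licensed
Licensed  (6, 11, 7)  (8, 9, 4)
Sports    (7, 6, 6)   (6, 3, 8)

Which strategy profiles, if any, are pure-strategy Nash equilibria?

Pure NE: (Sports, Originals, Originals)

(Licensed, Originals, Originals): Service A can switch to Sports (3 → 11). Not NE.
(Licensed, Originals, Licensed): Service A can switch to Sports (6 → 7). Not NE.
(Licensed, Licensed, Originals): Service A can switch to Sports (2 → 5). Not NE.
(Licensed, Licensed, Licensed): Service B can switch to Originals (9 → 11). Not NE.
(Sports, Originals, Originals): Service A gets 11, best alternative 3; Service B gets 10, best alternative 2; Service C gets 10, best alternative 6. No profitable deviation — NE.
(Sports, Originals, Licensed): Service C can switch to Originals (6 → 10). Not NE.
(Sports, Licensed, Originals): Service B can switch to Originals (2 → 10). Not NE.
(Sports, Licensed, Licensed): Service A can switch to Licensed (6 → 8). Not NE.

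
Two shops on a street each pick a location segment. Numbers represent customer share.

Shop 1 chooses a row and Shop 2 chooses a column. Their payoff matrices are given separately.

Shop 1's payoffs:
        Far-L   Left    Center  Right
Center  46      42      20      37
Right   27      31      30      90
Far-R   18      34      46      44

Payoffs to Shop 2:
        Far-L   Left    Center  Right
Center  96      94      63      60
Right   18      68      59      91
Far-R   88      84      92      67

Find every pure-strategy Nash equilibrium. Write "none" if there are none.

(Center, Far-L) and (Right, Right) and (Far-R, Center)

(Center, Far-L): Shop 1 gets 46, best alternative 27; Shop 2 gets 96, best alternative 94. No profitable deviation — NE.
(Center, Left): Shop 2 can switch to Far-L (94 → 96). Not NE.
(Center, Center): Shop 1 can switch to Right (20 → 30). Not NE.
(Center, Right): Shop 1 can switch to Right (37 → 90). Not NE.
(Right, Far-L): Shop 1 can switch to Center (27 → 46). Not NE.
(Right, Left): Shop 1 can switch to Center (31 → 42). Not NE.
(Right, Center): Shop 1 can switch to Far-R (30 → 46). Not NE.
(Right, Right): Shop 1 gets 90, best alternative 44; Shop 2 gets 91, best alternative 68. No profitable deviation — NE.
(Far-R, Far-L): Shop 1 can switch to Center (18 → 46). Not NE.
(Far-R, Left): Shop 1 can switch to Center (34 → 42). Not NE.
(Far-R, Center): Shop 1 gets 46, best alternative 30; Shop 2 gets 92, best alternative 88. No profitable deviation — NE.
(The remaining 1 profile has a profitable deviation by the same check.)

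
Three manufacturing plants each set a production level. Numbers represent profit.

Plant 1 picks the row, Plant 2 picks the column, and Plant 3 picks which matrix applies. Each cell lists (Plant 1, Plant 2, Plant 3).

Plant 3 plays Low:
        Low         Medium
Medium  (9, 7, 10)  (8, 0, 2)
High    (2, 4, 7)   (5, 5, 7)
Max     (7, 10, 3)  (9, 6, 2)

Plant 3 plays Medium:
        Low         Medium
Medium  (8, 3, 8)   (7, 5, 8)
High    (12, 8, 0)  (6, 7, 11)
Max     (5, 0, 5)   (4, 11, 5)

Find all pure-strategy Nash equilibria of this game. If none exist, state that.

The pure Nash equilibria are (Medium, Low, Low); (Medium, Medium, Medium).

Plant 1 against (Low, Low): payoffs 9, 2, 7 → best response Medium.
Plant 1 against (Low, Medium): payoffs 8, 12, 5 → best response High.
Plant 1 against (Medium, Low): payoffs 8, 5, 9 → best response Max.
Plant 1 against (Medium, Medium): payoffs 7, 6, 4 → best response Medium.
Plant 2 against (Medium, Low): payoffs 7, 0 → best response Low.
Plant 2 against (Medium, Medium): payoffs 3, 5 → best response Medium.
Plant 2 against (High, Low): payoffs 4, 5 → best response Medium.
Plant 2 against (High, Medium): payoffs 8, 7 → best response Low.
Plant 2 against (Max, Low): payoffs 10, 6 → best response Low.
Plant 2 against (Max, Medium): payoffs 0, 11 → best response Medium.
Plant 3 against (Medium, Low): payoffs 10, 8 → best response Low.
Plant 3 against (Medium, Medium): payoffs 2, 8 → best response Medium.
Plant 3 against (High, Low): payoffs 7, 0 → best response Low.
Plant 3 against (High, Medium): payoffs 7, 11 → best response Medium.
Plant 3 against (Max, Low): payoffs 3, 5 → best response Medium.
Plant 3 against (Max, Medium): payoffs 2, 5 → best response Medium.
Mutual best responses: (Medium, Low, Low); (Medium, Medium, Medium).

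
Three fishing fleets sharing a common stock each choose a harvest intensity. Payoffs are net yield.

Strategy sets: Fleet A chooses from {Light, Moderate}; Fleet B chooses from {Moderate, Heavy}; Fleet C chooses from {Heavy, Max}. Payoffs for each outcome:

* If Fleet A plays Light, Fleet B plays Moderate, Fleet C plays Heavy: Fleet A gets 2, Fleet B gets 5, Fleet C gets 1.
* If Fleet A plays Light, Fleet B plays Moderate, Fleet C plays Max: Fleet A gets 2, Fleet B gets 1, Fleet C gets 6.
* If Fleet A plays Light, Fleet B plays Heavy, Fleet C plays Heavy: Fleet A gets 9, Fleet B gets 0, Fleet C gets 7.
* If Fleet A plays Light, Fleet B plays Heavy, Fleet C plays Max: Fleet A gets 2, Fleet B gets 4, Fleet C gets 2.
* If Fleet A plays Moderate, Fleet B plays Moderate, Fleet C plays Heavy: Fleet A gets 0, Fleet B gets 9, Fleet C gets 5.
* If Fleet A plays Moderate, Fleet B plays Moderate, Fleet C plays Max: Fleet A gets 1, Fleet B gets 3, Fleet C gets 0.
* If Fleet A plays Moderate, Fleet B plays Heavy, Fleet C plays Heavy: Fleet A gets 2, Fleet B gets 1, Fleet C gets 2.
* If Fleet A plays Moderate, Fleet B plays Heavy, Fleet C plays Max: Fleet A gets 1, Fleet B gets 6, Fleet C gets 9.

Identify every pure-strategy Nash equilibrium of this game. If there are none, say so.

This game has no pure Nash equilibrium.

For each strategy profile, look for a profitable unilateral deviation.
(Light, Moderate, Heavy): Fleet C can switch to Max (1 → 6). Not NE.
(Light, Moderate, Max): Fleet B can switch to Heavy (1 → 4). Not NE.
(Light, Heavy, Heavy): Fleet B can switch to Moderate (0 → 5). Not NE.
(Light, Heavy, Max): Fleet C can switch to Heavy (2 → 7). Not NE.
(Moderate, Moderate, Heavy): Fleet A can switch to Light (0 → 2). Not NE.
(Moderate, Moderate, Max): Fleet A can switch to Light (1 → 2). Not NE.
(Moderate, Heavy, Heavy): Fleet A can switch to Light (2 → 9). Not NE.
(Moderate, Heavy, Max): Fleet A can switch to Light (1 → 2). Not NE.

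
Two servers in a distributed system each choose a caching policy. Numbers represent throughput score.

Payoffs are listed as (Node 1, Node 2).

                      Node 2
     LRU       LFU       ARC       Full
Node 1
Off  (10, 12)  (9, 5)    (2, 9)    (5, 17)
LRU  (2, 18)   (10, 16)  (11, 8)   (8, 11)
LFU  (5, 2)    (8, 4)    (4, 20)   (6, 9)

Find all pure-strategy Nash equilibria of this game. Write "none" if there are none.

For each player, find the best response to each opponent profile; mutual best responses are the pure NE.
Node 1 against LRU: payoffs 10, 2, 5 → best response Off.
Node 1 against LFU: payoffs 9, 10, 8 → best response LRU.
Node 1 against ARC: payoffs 2, 11, 4 → best response LRU.
Node 1 against Full: payoffs 5, 8, 6 → best response LRU.
Node 2 against Off: payoffs 12, 5, 9, 17 → best response Full.
Node 2 against LRU: payoffs 18, 16, 8, 11 → best response LRU.
Node 2 against LFU: payoffs 2, 4, 20, 9 → best response ARC.
No profile is a mutual best response for all players.

none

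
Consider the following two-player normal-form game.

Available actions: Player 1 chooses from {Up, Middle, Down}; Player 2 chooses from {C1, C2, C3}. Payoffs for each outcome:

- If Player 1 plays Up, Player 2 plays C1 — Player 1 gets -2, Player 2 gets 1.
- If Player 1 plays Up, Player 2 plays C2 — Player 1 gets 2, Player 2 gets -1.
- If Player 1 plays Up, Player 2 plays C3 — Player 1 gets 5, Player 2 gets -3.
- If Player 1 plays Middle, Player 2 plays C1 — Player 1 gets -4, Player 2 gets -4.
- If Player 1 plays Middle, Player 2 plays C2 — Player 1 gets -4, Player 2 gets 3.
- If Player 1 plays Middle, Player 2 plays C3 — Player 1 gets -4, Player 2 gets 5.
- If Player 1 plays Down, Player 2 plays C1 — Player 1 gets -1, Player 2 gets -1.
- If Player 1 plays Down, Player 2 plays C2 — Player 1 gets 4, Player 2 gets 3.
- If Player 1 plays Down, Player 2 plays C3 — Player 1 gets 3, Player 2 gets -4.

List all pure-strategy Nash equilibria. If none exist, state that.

Player 1 against C1: payoffs -2, -4, -1 → best response Down.
Player 1 against C2: payoffs 2, -4, 4 → best response Down.
Player 1 against C3: payoffs 5, -4, 3 → best response Up.
Player 2 against Up: payoffs 1, -1, -3 → best response C1.
Player 2 against Middle: payoffs -4, 3, 5 → best response C3.
Player 2 against Down: payoffs -1, 3, -4 → best response C2.
Mutual best responses: (Down, C2).

Pure NE: (Down, C2)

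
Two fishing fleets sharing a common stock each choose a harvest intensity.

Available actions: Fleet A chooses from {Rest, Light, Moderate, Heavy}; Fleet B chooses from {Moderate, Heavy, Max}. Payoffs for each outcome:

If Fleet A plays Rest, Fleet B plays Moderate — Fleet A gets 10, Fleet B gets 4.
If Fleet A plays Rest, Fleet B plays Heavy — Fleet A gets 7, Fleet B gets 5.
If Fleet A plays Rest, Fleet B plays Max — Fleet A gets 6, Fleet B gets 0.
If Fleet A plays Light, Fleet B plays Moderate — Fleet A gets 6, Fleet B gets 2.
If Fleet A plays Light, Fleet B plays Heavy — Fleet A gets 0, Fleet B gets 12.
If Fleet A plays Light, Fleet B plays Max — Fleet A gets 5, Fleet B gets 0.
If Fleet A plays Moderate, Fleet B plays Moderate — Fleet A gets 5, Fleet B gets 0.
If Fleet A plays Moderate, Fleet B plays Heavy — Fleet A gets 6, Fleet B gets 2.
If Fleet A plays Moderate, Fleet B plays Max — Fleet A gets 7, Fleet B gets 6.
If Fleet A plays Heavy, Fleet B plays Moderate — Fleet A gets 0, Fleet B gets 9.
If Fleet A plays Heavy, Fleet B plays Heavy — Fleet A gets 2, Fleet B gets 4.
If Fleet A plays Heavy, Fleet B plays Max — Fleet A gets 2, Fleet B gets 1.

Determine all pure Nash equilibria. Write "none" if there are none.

For each player, find the best response to each opponent profile; mutual best responses are the pure NE.
Fleet A against Moderate: payoffs 10, 6, 5, 0 → best response Rest.
Fleet A against Heavy: payoffs 7, 0, 6, 2 → best response Rest.
Fleet A against Max: payoffs 6, 5, 7, 2 → best response Moderate.
Fleet B against Rest: payoffs 4, 5, 0 → best response Heavy.
Fleet B against Light: payoffs 2, 12, 0 → best response Heavy.
Fleet B against Moderate: payoffs 0, 2, 6 → best response Max.
Fleet B against Heavy: payoffs 9, 4, 1 → best response Moderate.
Mutual best responses: (Rest, Heavy); (Moderate, Max).

Pure-strategy Nash equilibria: (Rest, Heavy), (Moderate, Max)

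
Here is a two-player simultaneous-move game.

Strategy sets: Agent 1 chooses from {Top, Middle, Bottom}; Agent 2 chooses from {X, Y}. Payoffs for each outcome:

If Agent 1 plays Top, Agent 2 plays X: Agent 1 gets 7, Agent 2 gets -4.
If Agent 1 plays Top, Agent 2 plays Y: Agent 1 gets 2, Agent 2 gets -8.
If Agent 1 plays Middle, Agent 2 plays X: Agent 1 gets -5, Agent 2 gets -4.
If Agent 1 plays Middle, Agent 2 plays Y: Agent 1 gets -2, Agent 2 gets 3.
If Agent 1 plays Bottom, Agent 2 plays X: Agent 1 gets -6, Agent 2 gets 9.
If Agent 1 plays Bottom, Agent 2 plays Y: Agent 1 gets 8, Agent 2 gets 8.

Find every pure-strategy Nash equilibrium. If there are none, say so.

The unique pure-strategy Nash equilibrium is (Top, X).

Agent 1 against X: payoffs 7, -5, -6 → best response Top.
Agent 1 against Y: payoffs 2, -2, 8 → best response Bottom.
Agent 2 against Top: payoffs -4, -8 → best response X.
Agent 2 against Middle: payoffs -4, 3 → best response Y.
Agent 2 against Bottom: payoffs 9, 8 → best response X.
Mutual best responses: (Top, X).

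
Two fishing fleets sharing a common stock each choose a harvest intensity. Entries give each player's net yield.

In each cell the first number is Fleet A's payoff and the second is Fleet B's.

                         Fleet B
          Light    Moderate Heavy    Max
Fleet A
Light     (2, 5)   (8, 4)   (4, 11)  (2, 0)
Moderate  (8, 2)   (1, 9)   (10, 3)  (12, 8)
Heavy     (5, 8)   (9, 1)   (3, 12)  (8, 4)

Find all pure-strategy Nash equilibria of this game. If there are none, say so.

none

(Light, Light): Fleet A can switch to Moderate (2 → 8). Not NE.
(Light, Moderate): Fleet A can switch to Heavy (8 → 9). Not NE.
(Light, Heavy): Fleet A can switch to Moderate (4 → 10). Not NE.
(Light, Max): Fleet A can switch to Moderate (2 → 12). Not NE.
(Moderate, Light): Fleet B can switch to Moderate (2 → 9). Not NE.
(Moderate, Moderate): Fleet A can switch to Light (1 → 8). Not NE.
(Moderate, Heavy): Fleet B can switch to Moderate (3 → 9). Not NE.
(Moderate, Max): Fleet B can switch to Moderate (8 → 9). Not NE.
(The remaining 4 profiles each have a profitable deviation by the same check.)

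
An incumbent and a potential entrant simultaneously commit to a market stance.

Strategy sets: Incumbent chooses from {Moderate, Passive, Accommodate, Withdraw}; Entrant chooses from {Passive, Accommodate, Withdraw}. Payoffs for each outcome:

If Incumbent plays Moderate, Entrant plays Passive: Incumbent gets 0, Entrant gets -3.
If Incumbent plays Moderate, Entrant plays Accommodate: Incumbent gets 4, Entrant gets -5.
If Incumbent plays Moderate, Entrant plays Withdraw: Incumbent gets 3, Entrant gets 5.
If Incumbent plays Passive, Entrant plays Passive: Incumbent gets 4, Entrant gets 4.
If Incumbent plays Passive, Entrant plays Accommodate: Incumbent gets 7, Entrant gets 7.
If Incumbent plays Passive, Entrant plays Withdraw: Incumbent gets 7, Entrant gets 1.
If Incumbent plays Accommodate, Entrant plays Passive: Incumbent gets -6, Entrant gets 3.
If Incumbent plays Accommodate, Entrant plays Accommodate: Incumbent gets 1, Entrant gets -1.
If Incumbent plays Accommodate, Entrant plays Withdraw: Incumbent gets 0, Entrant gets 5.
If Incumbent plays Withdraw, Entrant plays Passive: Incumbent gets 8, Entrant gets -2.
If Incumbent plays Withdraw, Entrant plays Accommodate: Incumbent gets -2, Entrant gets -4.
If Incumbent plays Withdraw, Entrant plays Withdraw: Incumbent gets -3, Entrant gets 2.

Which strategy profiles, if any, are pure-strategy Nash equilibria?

Check each profile: it is a Nash equilibrium iff no player can strictly gain by switching unilaterally.
(Moderate, Passive): Incumbent can switch to Passive (0 → 4). Not NE.
(Moderate, Accommodate): Incumbent can switch to Passive (4 → 7). Not NE.
(Moderate, Withdraw): Incumbent can switch to Passive (3 → 7). Not NE.
(Passive, Passive): Incumbent can switch to Withdraw (4 → 8). Not NE.
(Passive, Accommodate): Incumbent gets 7, best alternative 4; Entrant gets 7, best alternative 4. No profitable deviation — NE.
(Passive, Withdraw): Entrant can switch to Passive (1 → 4). Not NE.
(Accommodate, Passive): Incumbent can switch to Moderate (-6 → 0). Not NE.
(The remaining 5 profiles each have a profitable deviation by the same check.)

Pure NE: (Passive, Accommodate)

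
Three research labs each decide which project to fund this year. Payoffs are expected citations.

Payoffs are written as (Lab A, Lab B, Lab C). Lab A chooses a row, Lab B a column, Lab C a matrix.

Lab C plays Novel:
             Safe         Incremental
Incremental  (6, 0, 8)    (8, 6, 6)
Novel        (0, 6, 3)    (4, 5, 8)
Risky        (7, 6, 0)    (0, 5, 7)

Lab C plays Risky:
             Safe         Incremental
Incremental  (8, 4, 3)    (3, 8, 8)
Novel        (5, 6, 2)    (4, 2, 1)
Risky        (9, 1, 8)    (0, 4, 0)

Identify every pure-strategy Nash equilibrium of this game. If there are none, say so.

No pure-strategy Nash equilibrium.

Lab A against (Safe, Novel): payoffs 6, 0, 7 → best response Risky.
Lab A against (Safe, Risky): payoffs 8, 5, 9 → best response Risky.
Lab A against (Incremental, Novel): payoffs 8, 4, 0 → best response Incremental.
Lab A against (Incremental, Risky): payoffs 3, 4, 0 → best response Novel.
Lab B against (Incremental, Novel): payoffs 0, 6 → best response Incremental.
Lab B against (Incremental, Risky): payoffs 4, 8 → best response Incremental.
Lab B against (Novel, Novel): payoffs 6, 5 → best response Safe.
Lab B against (Novel, Risky): payoffs 6, 2 → best response Safe.
Lab B against (Risky, Novel): payoffs 6, 5 → best response Safe.
Lab B against (Risky, Risky): payoffs 1, 4 → best response Incremental.
Lab C against (Incremental, Safe): payoffs 8, 3 → best response Novel.
Lab C against (Incremental, Incremental): payoffs 6, 8 → best response Risky.
Lab C against (Novel, Safe): payoffs 3, 2 → best response Novel.
Lab C against (Novel, Incremental): payoffs 8, 1 → best response Novel.
Lab C against (Risky, Safe): payoffs 0, 8 → best response Risky.
Lab C against (Risky, Incremental): payoffs 7, 0 → best response Novel.
No profile is a mutual best response for all players.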